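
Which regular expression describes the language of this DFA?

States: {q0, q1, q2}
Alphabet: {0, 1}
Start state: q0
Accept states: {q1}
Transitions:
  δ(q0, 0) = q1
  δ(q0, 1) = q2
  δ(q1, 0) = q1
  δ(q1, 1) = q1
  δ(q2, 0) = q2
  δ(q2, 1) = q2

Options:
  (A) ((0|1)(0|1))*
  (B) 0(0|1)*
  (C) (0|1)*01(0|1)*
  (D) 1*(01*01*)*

Testing sample strings against the DFA:
  '10' -> rejected
  '00' -> accepted
  '101' -> rejected
  '00' -> accepted
Checking each option for a counterexample:
  (A) ((0|1)(0|1))*: ε is rejected by the DFA but matches the regex → eliminated
  (B) 0(0|1)*: agrees with the DFA on all strings of length ≤ 4
  (C) (0|1)*01(0|1)*: '0' is accepted by the DFA but does not match the regex → eliminated
  (D) 1*(01*01*)*: ε is rejected by the DFA but matches the regex → eliminated
Only (B) 0(0|1)* is consistent with the DFA.

Final answer: (B) 0(0|1)*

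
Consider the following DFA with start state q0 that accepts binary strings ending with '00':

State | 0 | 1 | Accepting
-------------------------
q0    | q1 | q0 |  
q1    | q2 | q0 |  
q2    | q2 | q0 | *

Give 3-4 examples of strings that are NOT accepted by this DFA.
Any strings that end in a non-accepting state work; for example:
"110": q0 → q0 → q0 → q1; q1 is not accepting → rejected
"0010": q0 → q1 → q2 → q0 → q1; q1 is not accepting → rejected
"1001": q0 → q0 → q1 → q2 → q0; q0 is not accepting → rejected
"1010": q0 → q0 → q1 → q0 → q1; q1 is not accepting → rejected

Final answer: "110", "0010", "1001", "1010"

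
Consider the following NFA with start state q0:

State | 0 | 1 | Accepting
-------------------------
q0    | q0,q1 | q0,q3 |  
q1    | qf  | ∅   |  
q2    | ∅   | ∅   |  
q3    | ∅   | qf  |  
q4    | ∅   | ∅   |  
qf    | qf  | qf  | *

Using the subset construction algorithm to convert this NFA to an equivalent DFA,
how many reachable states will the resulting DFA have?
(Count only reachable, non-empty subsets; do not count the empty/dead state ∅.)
Start subset: {q0}
{q0}: on 0 → {q0, q1}, on 1 → {q0, q3}
{q0, q1}: on 0 → {q0, q1, qf}, on 1 → {q0, q3}
{q0, q3}: on 0 → {q0, q1}, on 1 → {q0, q3, qf}
{q0, q1, qf}: on 0 → {q0, q1, qf}, on 1 → {q0, q3, qf}
{q0, q3, qf}: on 0 → {q0, q1, qf}, on 1 → {q0, q3, qf}
Reachable non-empty subsets: {q0}, {q0, q1}, {q0, q3}, {q0, q1, qf}, {q0, q3, qf} — 5 in total.

Final answer: 5 states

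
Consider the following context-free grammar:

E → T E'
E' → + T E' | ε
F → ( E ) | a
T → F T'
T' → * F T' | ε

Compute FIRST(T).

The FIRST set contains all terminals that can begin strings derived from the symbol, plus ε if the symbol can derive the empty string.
FIRST(F): F → ( E ) contributes '(' and F → a contributes 'a', so FIRST(F) = {(, a}. F is not nullable.
FIRST(T): T → F T' begins with F, and F is not nullable, so FIRST(T) = FIRST(F) = {(, a}.

Final answer: {(, a}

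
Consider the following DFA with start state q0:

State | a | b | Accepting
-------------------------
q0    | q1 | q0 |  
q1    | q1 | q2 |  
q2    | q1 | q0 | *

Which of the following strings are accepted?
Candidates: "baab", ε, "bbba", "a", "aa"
"baab": q0 → q0 → q1 → q1 → q2; q2 is accepting → accepted
ε: q0; q0 is not accepting → rejected
"bbba": q0 → q0 → q0 → q0 → q1; q1 is not accepting → rejected
"a": q0 → q1; q1 is not accepting → rejected
"aa": q0 → q1 → q1; q1 is not accepting → rejected

Final answer: "baab"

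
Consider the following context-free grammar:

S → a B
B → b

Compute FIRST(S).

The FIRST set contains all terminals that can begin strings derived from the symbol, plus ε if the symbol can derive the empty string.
S has the single production S → a B, whose right-hand side begins with the terminal a. So FIRST(S) = {a}.

Final answer: {a}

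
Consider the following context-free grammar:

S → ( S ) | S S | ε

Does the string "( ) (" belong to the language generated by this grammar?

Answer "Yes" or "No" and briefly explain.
Each production adds parentheses only in matched pairs (S → ( S )) or none at all, so every derived string has equally many '(' and ')'. The string ( ) ( has two '(' and one ')', so it cannot be derived.

Final answer: No - no valid derivation exists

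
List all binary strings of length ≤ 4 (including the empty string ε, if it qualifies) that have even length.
Checking every binary string of length 0 to 4:
  Length 0: accepted: ε | rejected: (none)
  Length 1: accepted: (none) | rejected: 0, 1
  Length 2: accepted: 00, 01, 10, 11 | rejected: (none)
  Length 3: accepted: (none) | rejected: 000, 001, 010, 011, 100, 101, 110, 111
  Length 4: accepted: 0000, 0001, 0010, 0011, 0100, 0101, 0110, 0111, 1000, 1001, 1010, 1011, 1100, 1101, 1110, 1111 | rejected: (none)
Total: 21 string(s).

Final answer: ε, 00, 01, 10, 11, 0000, 0001, 0010, 0011, 0100, 0101, 0110, 0111, 1000, 1001, 1010, 1011, 1100, 1101, 1110, 1111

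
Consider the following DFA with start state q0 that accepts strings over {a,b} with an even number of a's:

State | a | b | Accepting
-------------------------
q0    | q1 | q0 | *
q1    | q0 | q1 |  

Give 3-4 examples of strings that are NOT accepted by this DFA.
Any strings that end in a non-accepting state work; for example:
"bab": q0 → q0 → q1 → q1; q1 is not accepting → rejected
"aaba": q0 → q1 → q0 → q0 → q1; q1 is not accepting → rejected
"abaa": q0 → q1 → q1 → q0 → q1; q1 is not accepting → rejected
"bbba": q0 → q0 → q0 → q0 → q1; q1 is not accepting → rejected

Final answer: "bab", "aaba", "abaa", "bbba"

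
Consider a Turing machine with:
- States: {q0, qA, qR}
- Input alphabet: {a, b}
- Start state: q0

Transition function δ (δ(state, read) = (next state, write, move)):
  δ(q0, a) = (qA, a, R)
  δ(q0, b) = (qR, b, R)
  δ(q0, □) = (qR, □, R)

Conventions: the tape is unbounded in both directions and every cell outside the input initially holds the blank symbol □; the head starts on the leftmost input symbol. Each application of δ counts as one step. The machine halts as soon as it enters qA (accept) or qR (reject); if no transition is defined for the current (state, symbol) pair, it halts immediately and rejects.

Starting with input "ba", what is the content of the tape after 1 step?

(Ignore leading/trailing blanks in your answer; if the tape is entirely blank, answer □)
Step 0: [q0]ba (head at position 0)
Step 1: δ(q0, b) = (qR, b, R)  ⊢  b[qR]a (head at position 1)
Tape after 1 step (ignoring surrounding blanks): ba

Final answer: Tape: ba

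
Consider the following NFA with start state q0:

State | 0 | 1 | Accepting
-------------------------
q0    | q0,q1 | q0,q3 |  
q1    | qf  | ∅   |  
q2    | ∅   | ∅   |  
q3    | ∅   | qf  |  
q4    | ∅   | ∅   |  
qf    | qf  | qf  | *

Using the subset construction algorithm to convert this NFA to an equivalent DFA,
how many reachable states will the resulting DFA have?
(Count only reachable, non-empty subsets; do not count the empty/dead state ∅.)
Start subset: {q0}
{q0}: on 0 → {q0, q1}, on 1 → {q0, q3}
{q0, q1}: on 0 → {q0, q1, qf}, on 1 → {q0, q3}
{q0, q3}: on 0 → {q0, q1}, on 1 → {q0, q3, qf}
{q0, q1, qf}: on 0 → {q0, q1, qf}, on 1 → {q0, q3, qf}
{q0, q3, qf}: on 0 → {q0, q1, qf}, on 1 → {q0, q3, qf}
Reachable non-empty subsets: {q0}, {q0, q1}, {q0, q3}, {q0, q1, qf}, {q0, q3, qf} — 5 in total.

Final answer: 5 states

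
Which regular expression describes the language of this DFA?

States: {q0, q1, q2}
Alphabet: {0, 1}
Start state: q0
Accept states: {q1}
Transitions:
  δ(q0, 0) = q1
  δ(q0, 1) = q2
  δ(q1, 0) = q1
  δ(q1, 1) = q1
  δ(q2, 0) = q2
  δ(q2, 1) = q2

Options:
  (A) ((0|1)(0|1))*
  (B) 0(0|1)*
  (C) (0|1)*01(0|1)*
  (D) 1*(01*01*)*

Testing sample strings against the DFA:
  '11' -> rejected
  '00' -> accepted
  '1111' -> rejected
  '01100' -> accepted
Checking each option for a counterexample:
  (A) ((0|1)(0|1))*: ε is rejected by the DFA but matches the regex → eliminated
  (B) 0(0|1)*: agrees with the DFA on all strings of length ≤ 4
  (C) (0|1)*01(0|1)*: '0' is accepted by the DFA but does not match the regex → eliminated
  (D) 1*(01*01*)*: ε is rejected by the DFA but matches the regex → eliminated
Only (B) 0(0|1)* is consistent with the DFA.

Final answer: (B) 0(0|1)*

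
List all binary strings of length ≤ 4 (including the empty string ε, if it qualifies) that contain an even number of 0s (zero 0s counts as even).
Checking every binary string of length 0 to 4:
  Length 0: accepted: ε | rejected: (none)
  Length 1: accepted: 1 | rejected: 0
  Length 2: accepted: 00, 11 | rejected: 01, 10
  Length 3: accepted: 001, 010, 100, 111 | rejected: 000, 011, 101, 110
  Length 4: accepted: 0000, 0011, 0101, 0110, 1001, 1010, 1100, 1111 | rejected: 0001, 0010, 0100, 0111, 1000, 1011, 1101, 1110
Total: 16 string(s).

Final answer: ε, 1, 00, 11, 001, 010, 100, 111, 0000, 0011, 0101, 0110, 1001, 1010, 1100, 1111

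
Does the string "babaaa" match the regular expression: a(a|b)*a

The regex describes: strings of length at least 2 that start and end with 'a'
No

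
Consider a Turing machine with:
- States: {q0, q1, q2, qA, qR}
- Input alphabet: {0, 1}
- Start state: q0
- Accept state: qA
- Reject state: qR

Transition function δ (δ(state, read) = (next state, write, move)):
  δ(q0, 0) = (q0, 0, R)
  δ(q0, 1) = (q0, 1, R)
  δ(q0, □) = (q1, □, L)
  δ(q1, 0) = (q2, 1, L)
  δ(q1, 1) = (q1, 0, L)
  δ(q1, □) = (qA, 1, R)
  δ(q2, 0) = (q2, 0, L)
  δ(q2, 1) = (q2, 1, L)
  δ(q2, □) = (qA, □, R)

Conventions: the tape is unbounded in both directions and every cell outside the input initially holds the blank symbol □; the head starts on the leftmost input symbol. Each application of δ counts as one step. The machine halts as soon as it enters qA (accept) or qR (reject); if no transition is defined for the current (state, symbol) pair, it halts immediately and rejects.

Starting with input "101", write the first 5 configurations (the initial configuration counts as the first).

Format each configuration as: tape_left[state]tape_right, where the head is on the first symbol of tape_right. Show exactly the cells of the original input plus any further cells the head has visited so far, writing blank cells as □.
Step 0: [q0]101 (head at position 0)
Step 1: δ(q0, 1) = (q0, 1, R)  ⊢  1[q0]01 (head at position 1)
Step 2: δ(q0, 0) = (q0, 0, R)  ⊢  10[q0]1 (head at position 2)
Step 3: δ(q0, 1) = (q0, 1, R)  ⊢  101[q0]□ (head at position 3)
Step 4: δ(q0, □) = (q1, □, L)  ⊢  10[q1]1□ (head at position 2)

Final answer: [q0]101 ⊢ 1[q0]01 ⊢ 10[q0]1 ⊢ 101[q0]□ ⊢ 10[q1]1□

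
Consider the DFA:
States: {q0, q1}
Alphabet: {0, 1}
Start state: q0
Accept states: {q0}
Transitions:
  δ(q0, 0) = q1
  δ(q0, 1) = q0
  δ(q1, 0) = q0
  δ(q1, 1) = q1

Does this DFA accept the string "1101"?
Processing string "1101":
  q0 --1--> q0
  q0 --1--> q0
  q0 --0--> q1
  q1 --1--> q1
Final state: q1
Accept states: {q0}
q1 is not an accept state, so the string is rejected.

Final answer: No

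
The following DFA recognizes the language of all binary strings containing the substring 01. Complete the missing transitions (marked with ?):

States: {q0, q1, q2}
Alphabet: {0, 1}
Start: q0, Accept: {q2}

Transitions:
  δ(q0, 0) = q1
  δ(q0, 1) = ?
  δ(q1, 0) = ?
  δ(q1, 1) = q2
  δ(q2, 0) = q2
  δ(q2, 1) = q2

What each state remembers (consistent with the given transitions and accept states):
  q0: 01 not seen yet and the last symbol was not 0
  q1: 01 not seen yet and the last symbol was 0
  q2: the substring 01 has already been seen
Filling in the missing entries:
  δ(q0, 1): in q0 (01 not seen yet and the last symbol was not 0), after reading 1 we have: 01 not seen yet and the last symbol was not 0 → q0
  δ(q1, 0): in q1 (01 not seen yet and the last symbol was 0), after reading 0 we have: 01 not seen yet and the last symbol was 0 → q1

Final answer: δ(q0, 1) = q0; δ(q1, 0) = q1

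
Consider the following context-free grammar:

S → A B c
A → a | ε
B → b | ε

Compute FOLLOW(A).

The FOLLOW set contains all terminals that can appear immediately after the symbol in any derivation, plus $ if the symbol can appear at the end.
A occurs in S → A B c followed by B c. Add FIRST(B) minus ε = {b}; B is nullable (B → ε), so what follows B can also follow A: the terminal c. FOLLOW(A) = {b, c}.

Final answer: {b, c}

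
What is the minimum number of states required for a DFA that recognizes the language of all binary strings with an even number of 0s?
Language: binary strings with an even number of 0s
Lower bound (Myhill–Nerode): the prefixes ε, 0 are pairwise distinguishable:
  ε vs 0: suffix ε distinguishes them (ε has zero 0s (accepted), 0 has one 0 (rejected))
So any DFA needs at least 2 states.
Upper bound: a DFA with 2 states exists (one state per class above).
Minimum states: 2

Final answer: 2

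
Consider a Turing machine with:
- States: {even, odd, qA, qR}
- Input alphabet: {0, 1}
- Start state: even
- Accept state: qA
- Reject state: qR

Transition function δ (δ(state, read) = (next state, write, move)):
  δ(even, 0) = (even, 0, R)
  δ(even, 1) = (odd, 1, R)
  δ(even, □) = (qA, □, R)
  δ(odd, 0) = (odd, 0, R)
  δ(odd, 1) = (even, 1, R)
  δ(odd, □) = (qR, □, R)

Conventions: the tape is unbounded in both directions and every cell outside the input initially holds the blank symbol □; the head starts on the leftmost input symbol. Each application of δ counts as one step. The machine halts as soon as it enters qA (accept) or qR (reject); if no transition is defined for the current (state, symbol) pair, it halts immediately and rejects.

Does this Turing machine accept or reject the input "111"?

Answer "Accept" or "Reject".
Step 0: [even]111 (head at position 0)
Step 1: δ(even, 1) = (odd, 1, R)  ⊢  1[odd]11 (head at position 1)
Step 2: δ(odd, 1) = (even, 1, R)  ⊢  11[even]1 (head at position 2)
Step 3: δ(even, 1) = (odd, 1, R)  ⊢  111[odd]□ (head at position 3)
Step 4: δ(odd, □) = (qR, □, R)  ⊢  111□[qR]□ (head at position 4)
The machine is in qR, so it halts and rejects.

Final answer: Reject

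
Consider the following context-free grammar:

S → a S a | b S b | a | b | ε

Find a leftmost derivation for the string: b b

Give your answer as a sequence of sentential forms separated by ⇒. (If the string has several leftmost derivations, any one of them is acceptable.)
Start with S.
Step 1: the leftmost non-terminal is S; apply S → b S b:  b S b
Step 2: the leftmost non-terminal is S; apply S → ε:  b b

Final answer: S ⇒ b S b ⇒ b b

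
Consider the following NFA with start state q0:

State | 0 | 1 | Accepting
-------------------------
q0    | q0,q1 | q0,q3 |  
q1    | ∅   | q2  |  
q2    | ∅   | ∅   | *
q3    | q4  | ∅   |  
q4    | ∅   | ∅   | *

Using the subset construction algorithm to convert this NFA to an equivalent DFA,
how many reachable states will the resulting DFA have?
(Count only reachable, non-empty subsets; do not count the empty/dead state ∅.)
Start subset: {q0}
{q0}: on 0 → {q0, q1}, on 1 → {q0, q3}
{q0, q1}: on 0 → {q0, q1}, on 1 → {q0, q2, q3}
{q0, q3}: on 0 → {q0, q1, q4}, on 1 → {q0, q3}
{q0, q2, q3}: on 0 → {q0, q1, q4}, on 1 → {q0, q3}
{q0, q1, q4}: on 0 → {q0, q1}, on 1 → {q0, q2, q3}
Reachable non-empty subsets: {q0}, {q0, q1}, {q0, q3}, {q0, q2, q3}, {q0, q1, q4} — 5 in total.

Final answer: 5 states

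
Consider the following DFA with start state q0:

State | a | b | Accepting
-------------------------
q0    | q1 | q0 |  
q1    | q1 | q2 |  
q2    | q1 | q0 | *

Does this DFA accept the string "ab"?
Start in q0.
Read 'a': q0 → q1
Read 'b': q1 → q2
Final state q2 is accepting, so the string is accepted.

Final answer: Yes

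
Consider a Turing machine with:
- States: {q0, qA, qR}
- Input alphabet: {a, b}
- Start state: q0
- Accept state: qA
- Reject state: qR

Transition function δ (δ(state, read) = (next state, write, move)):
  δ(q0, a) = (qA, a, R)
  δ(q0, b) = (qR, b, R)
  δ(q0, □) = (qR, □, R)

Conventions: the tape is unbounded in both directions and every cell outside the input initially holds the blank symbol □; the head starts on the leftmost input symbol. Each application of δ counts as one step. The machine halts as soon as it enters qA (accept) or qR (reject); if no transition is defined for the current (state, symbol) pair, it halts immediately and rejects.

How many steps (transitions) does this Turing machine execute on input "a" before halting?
Step 0: [q0]a (head at position 0)
Step 1: δ(q0, a) = (qA, a, R)  ⊢  a[qA]□ (head at position 1)
The machine is in qA, so it halts and accepts.
Number of transitions executed: 1.

Final answer: 1 steps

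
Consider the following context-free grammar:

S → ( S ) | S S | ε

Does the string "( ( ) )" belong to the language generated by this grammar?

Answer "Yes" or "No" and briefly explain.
A derivation exists: S ⇒ ( S ) ⇒ ( ( S ) ) ⇒ ( ( ) ) (using S → ( S ) twice, then S → ε).

Final answer: Yes - a valid derivation exists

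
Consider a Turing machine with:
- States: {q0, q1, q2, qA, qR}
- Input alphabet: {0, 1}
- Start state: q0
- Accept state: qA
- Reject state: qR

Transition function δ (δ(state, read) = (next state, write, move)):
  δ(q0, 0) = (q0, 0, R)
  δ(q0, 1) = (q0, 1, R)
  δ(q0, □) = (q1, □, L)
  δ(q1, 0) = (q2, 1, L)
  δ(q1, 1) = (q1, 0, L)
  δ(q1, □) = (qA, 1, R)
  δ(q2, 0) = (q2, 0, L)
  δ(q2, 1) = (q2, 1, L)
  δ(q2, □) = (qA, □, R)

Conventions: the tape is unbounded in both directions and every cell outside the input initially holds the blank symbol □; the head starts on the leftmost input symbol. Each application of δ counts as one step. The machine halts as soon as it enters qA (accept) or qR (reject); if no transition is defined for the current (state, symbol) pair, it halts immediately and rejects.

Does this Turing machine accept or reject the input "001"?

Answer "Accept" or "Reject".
Step 0: [q0]001 (head at position 0)
Step 1: δ(q0, 0) = (q0, 0, R)  ⊢  0[q0]01 (head at position 1)
Step 2: δ(q0, 0) = (q0, 0, R)  ⊢  00[q0]1 (head at position 2)
Step 3: δ(q0, 1) = (q0, 1, R)  ⊢  001[q0]□ (head at position 3)
Step 4: δ(q0, □) = (q1, □, L)  ⊢  00[q1]1□ (head at position 2)
Step 5: δ(q1, 1) = (q1, 0, L)  ⊢  0[q1]00□ (head at position 1)
Step 6: δ(q1, 0) = (q2, 1, L)  ⊢  [q2]010□ (head at position 0)
Step 7: δ(q2, 0) = (q2, 0, L)  ⊢  [q2]□010□ (head at position -1)
Step 8: δ(q2, □) = (qA, □, R)  ⊢  □[qA]010□ (head at position 0)
The machine is in qA, so it halts and accepts.

Final answer: Accept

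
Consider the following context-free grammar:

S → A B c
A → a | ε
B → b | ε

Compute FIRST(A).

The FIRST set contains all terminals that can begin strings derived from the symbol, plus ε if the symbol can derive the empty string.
A → a contributes a; A → ε makes A nullable, contributing ε. FIRST(A) = {a, ε}.

Final answer: {a, ε}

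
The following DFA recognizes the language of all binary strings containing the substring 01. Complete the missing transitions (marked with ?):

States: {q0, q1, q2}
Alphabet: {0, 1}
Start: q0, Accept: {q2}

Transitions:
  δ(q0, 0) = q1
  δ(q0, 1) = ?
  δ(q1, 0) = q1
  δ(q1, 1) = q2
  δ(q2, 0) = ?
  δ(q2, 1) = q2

What each state remembers (consistent with the given transitions and accept states):
  q0: 01 not seen yet and the last symbol was not 0
  q1: 01 not seen yet and the last symbol was 0
  q2: the substring 01 has already been seen
Filling in the missing entries:
  δ(q0, 1): in q0 (01 not seen yet and the last symbol was not 0), after reading 1 we have: 01 not seen yet and the last symbol was not 0 → q0
  δ(q2, 0): in q2 (the substring 01 has already been seen), after reading 0 we have: the substring 01 has already been seen → q2

Final answer: δ(q0, 1) = q0; δ(q2, 0) = q2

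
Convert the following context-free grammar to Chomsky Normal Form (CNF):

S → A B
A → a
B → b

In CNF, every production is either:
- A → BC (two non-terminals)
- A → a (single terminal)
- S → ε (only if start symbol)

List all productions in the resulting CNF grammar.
The grammar has no ε-productions or unit productions to eliminate.
S → A B is already in CNF (two non-terminals) – keep it.
A → a is already in CNF (single terminal) – keep it.
B → b is already in CNF (single terminal) – keep it.
Resulting CNF grammar (3 productions): A → a; B → b; S → A B

Final answer: A → a; B → b; S → A B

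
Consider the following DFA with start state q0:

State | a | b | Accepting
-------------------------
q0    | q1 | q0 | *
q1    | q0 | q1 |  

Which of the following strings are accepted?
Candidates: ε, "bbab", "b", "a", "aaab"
ε: q0; q0 is accepting → accepted
"bbab": q0 → q0 → q0 → q1 → q1; q1 is not accepting → rejected
"b": q0 → q0; q0 is accepting → accepted
"a": q0 → q1; q1 is not accepting → rejected
"aaab": q0 → q1 → q0 → q1 → q1; q1 is not accepting → rejected

Final answer: ε, "b"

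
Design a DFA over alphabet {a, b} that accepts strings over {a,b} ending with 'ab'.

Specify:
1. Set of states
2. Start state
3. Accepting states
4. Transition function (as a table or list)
One valid DFA (any DFA recognizing the same language is acceptable):
States: {q0, q1, q2}
Start: q0
Accepting: {q2}
Transitions (accepting states marked with *):
State | a | b | Accepting
-------------------------
q0    | q1 | q0 |  
q1    | q1 | q2 |  
q2    | q1 | q0 | *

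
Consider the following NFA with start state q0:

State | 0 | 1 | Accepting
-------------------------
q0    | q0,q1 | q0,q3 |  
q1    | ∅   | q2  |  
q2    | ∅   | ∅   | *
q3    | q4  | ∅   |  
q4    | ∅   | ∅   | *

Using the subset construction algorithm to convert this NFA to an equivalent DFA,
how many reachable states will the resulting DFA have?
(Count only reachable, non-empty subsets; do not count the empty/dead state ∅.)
Start subset: {q0}
{q0}: on 0 → {q0, q1}, on 1 → {q0, q3}
{q0, q1}: on 0 → {q0, q1}, on 1 → {q0, q2, q3}
{q0, q3}: on 0 → {q0, q1, q4}, on 1 → {q0, q3}
{q0, q2, q3}: on 0 → {q0, q1, q4}, on 1 → {q0, q3}
{q0, q1, q4}: on 0 → {q0, q1}, on 1 → {q0, q2, q3}
Reachable non-empty subsets: {q0}, {q0, q1}, {q0, q3}, {q0, q2, q3}, {q0, q1, q4} — 5 in total.

Final answer: 5 states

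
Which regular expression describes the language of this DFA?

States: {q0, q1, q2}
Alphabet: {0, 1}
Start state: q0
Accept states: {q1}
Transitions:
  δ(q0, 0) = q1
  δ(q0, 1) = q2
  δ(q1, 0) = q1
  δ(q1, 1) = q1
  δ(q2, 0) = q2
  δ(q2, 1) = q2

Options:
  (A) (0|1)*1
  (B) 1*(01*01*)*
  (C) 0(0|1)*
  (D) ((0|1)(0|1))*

Testing sample strings against the DFA:
  '00' -> accepted
  '11001' -> rejected
  '0111' -> accepted
  '1000' -> rejected
Checking each option for a counterexample:
  (A) (0|1)*1: '0' is accepted by the DFA but does not match the regex → eliminated
  (B) 1*(01*01*)*: ε is rejected by the DFA but matches the regex → eliminated
  (C) 0(0|1)*: agrees with the DFA on all strings of length ≤ 4
  (D) ((0|1)(0|1))*: ε is rejected by the DFA but matches the regex → eliminated
Only (C) 0(0|1)* is consistent with the DFA.

Final answer: (C) 0(0|1)*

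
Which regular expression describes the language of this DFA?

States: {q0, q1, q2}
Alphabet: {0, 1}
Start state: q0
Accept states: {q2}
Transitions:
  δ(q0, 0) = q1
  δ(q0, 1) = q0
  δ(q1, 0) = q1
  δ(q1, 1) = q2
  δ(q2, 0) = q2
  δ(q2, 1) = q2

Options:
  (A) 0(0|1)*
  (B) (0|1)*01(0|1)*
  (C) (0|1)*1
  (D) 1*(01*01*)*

Testing sample strings against the DFA:
  '01000' -> accepted
  '10' -> rejected
  '1100' -> rejected
  '011' -> accepted
Checking each option for a counterexample:
  (A) 0(0|1)*: '0' is rejected by the DFA but matches the regex → eliminated
  (B) (0|1)*01(0|1)*: agrees with the DFA on all strings of length ≤ 4
  (C) (0|1)*1: '1' is rejected by the DFA but matches the regex → eliminated
  (D) 1*(01*01*)*: ε is rejected by the DFA but matches the regex → eliminated
Only (B) (0|1)*01(0|1)* is consistent with the DFA.

Final answer: (B) (0|1)*01(0|1)*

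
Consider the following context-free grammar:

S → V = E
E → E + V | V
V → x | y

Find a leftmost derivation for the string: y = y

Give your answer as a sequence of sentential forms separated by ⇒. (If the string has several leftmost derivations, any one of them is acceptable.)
Start with S.
Step 1: the leftmost non-terminal is S; apply S → V = E:  V = E
Step 2: the leftmost non-terminal is V; apply V → y:  y = E
Step 3: the leftmost non-terminal is E; apply E → V:  y = V
Step 4: the leftmost non-terminal is V; apply V → y:  y = y

Final answer: S ⇒ V = E ⇒ y = E ⇒ y = V ⇒ y = y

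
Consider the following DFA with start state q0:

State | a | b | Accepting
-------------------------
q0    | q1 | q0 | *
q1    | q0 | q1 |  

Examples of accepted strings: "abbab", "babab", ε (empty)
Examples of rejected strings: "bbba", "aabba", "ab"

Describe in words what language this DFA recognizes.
strings over {a,b} with an even number of a's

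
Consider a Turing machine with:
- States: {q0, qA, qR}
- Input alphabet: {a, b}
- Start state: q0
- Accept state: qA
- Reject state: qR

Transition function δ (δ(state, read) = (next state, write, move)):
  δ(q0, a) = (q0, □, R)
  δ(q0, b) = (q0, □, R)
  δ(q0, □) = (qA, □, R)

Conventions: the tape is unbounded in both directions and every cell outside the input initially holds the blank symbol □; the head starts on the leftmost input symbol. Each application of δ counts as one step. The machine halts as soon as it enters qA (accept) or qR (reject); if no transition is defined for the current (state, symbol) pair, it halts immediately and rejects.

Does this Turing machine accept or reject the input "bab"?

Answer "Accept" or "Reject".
Step 0: [q0]bab (head at position 0)
Step 1: δ(q0, b) = (q0, □, R)  ⊢  □[q0]ab (head at position 1)
Step 2: δ(q0, a) = (q0, □, R)  ⊢  □□[q0]b (head at position 2)
Step 3: δ(q0, b) = (q0, □, R)  ⊢  □□□[q0]□ (head at position 3)
Step 4: δ(q0, □) = (qA, □, R)  ⊢  □□□□[qA]□ (head at position 4)
The machine is in qA, so it halts and accepts.

Final answer: Accept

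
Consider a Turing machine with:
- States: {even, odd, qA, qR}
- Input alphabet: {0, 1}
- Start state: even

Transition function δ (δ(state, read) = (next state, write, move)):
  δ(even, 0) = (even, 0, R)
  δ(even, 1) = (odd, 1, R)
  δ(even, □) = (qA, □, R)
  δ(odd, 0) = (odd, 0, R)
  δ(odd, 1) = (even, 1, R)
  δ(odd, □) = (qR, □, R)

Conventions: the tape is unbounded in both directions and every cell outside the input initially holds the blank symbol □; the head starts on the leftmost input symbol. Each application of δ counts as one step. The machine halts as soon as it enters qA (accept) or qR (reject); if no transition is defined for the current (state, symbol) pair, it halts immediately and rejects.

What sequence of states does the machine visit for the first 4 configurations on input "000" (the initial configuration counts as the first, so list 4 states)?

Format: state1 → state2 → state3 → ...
Step 0: [even]000 (head at position 0)
Step 1: δ(even, 0) = (even, 0, R)  ⊢  0[even]00 (head at position 1)
Step 2: δ(even, 0) = (even, 0, R)  ⊢  00[even]0 (head at position 2)
Step 3: δ(even, 0) = (even, 0, R)  ⊢  000[even]□ (head at position 3)
Reading off the states of these 4 configurations: even → even → even → even

Final answer: even → even → even → even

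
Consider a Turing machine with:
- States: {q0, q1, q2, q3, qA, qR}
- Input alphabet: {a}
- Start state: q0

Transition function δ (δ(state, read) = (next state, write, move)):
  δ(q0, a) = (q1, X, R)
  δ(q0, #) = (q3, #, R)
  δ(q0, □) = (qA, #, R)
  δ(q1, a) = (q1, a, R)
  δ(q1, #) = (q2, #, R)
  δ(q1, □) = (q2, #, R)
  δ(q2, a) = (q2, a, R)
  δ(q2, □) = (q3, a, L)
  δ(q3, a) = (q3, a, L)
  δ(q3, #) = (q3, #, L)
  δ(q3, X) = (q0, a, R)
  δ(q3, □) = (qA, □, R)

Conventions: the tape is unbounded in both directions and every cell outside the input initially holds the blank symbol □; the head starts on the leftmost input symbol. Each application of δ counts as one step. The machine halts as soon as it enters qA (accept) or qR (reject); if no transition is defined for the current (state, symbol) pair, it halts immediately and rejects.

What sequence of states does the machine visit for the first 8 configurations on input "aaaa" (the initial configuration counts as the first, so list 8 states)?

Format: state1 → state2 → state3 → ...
Step 0: [q0]aaaa (head at position 0)
Step 1: δ(q0, a) = (q1, X, R)  ⊢  X[q1]aaa (head at position 1)
Step 2: δ(q1, a) = (q1, a, R)  ⊢  Xa[q1]aa (head at position 2)
Step 3: δ(q1, a) = (q1, a, R)  ⊢  Xaa[q1]a (head at position 3)
Step 4: δ(q1, a) = (q1, a, R)  ⊢  Xaaa[q1]□ (head at position 4)
Step 5: δ(q1, □) = (q2, #, R)  ⊢  Xaaa#[q2]□ (head at position 5)
Step 6: δ(q2, □) = (q3, a, L)  ⊢  Xaaa[q3]#a (head at position 4)
Step 7: δ(q3, #) = (q3, #, L)  ⊢  Xaa[q3]a#a (head at position 3)
Reading off the states of these 8 configurations: q0 → q1 → q1 → q1 → q1 → q2 → q3 → q3

Final answer: q0 → q1 → q1 → q1 → q1 → q2 → q3 → q3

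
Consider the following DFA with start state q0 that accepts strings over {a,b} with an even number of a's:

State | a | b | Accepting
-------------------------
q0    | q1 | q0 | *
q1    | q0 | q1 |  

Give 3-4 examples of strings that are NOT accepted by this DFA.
Any strings that end in a non-accepting state work; for example:
"ba": q0 → q0 → q1; q1 is not accepting → rejected
"aaba": q0 → q1 → q0 → q0 → q1; q1 is not accepting → rejected
"abbb": q0 → q1 → q1 → q1 → q1; q1 is not accepting → rejected
"baaa": q0 → q0 → q1 → q0 → q1; q1 is not accepting → rejected

Final answer: "ba", "aaba", "abbb", "baaa"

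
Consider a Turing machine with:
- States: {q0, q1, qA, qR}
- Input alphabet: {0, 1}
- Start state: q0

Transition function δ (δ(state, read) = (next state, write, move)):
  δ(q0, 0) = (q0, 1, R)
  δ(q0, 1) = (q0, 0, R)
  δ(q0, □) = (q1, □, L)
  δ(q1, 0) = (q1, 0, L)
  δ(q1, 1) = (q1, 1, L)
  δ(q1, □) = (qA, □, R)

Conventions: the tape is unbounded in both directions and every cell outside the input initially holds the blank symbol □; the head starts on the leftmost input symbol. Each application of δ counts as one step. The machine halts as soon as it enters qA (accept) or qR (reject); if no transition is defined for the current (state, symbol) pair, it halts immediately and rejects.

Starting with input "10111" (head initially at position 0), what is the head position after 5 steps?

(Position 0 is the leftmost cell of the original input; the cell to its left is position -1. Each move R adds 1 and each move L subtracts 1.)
Step 0: [q0]10111 (head at position 0)
Step 1: δ(q0, 1) = (q0, 0, R)  ⊢  0[q0]0111 (head at position 1)
Step 2: δ(q0, 0) = (q0, 1, R)  ⊢  01[q0]111 (head at position 2)
Step 3: δ(q0, 1) = (q0, 0, R)  ⊢  010[q0]11 (head at position 3)
Step 4: δ(q0, 1) = (q0, 0, R)  ⊢  0100[q0]1 (head at position 4)
Step 5: δ(q0, 1) = (q0, 0, R)  ⊢  01000[q0]□ (head at position 5)
Head position after 5 steps: 5

Final answer: Position 5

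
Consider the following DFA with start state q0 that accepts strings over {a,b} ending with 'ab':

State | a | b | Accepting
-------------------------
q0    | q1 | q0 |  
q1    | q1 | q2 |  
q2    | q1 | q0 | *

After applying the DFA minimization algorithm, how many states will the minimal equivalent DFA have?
All 3 states are reachable from q0, so none can be removed as unreachable.
Table-filling: first mark every (accepting, non-accepting) pair as distinguishable (accepting: {q2}; non-accepting: {q0, q1}).
Round 1: (q0, q1) on 'b' go to q0 and q2, already distinguishable → mark.
Every pair of states is distinguishable, so the DFA is already minimal.
Equivalence classes: {q0}, {q1}, {q2} → 3 states.

Final answer: 3 states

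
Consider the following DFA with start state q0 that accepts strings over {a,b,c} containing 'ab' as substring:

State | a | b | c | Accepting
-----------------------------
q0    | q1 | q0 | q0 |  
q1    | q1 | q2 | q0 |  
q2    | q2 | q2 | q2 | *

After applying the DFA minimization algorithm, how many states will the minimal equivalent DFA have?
All 3 states are reachable from q0, so none can be removed as unreachable.
Table-filling: first mark every (accepting, non-accepting) pair as distinguishable (accepting: {q2}; non-accepting: {q0, q1}).
Round 1: (q0, q1) on 'b' go to q0 and q2, already distinguishable → mark.
Every pair of states is distinguishable, so the DFA is already minimal.
Equivalence classes: {q0}, {q1}, {q2} → 3 states.

Final answer: 3 states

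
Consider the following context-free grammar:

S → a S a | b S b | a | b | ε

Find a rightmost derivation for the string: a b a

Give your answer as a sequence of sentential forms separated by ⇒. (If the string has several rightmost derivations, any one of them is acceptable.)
Start with S.
Step 1: the rightmost non-terminal is S; apply S → a S a:  a S a
Step 2: the rightmost non-terminal is S; apply S → b:  a b a

Final answer: S ⇒ a S a ⇒ a b a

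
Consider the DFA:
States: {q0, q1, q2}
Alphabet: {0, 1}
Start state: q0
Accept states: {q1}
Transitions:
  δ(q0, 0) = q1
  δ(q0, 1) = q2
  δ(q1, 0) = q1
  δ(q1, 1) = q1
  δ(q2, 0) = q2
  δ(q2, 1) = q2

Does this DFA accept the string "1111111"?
Processing string "1111111":
  q0 --1--> q2
  q2 --1--> q2
  q2 --1--> q2
  q2 --1--> q2
  q2 --1--> q2
  q2 --1--> q2
  q2 --1--> q2
Final state: q2
Accept states: {q1}
q2 is not an accept state, so the string is rejected.

Final answer: No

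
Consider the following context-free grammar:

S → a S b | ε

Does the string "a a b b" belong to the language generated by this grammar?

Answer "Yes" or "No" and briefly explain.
A derivation exists: S ⇒ a S b ⇒ a a S b b ⇒ a a b b (using S → a S b twice, then S → ε).

Final answer: Yes - a valid derivation exists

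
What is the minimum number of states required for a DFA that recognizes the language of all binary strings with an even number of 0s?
Language: binary strings with an even number of 0s
Lower bound (Myhill–Nerode): the prefixes ε, 0 are pairwise distinguishable:
  ε vs 0: suffix ε distinguishes them (ε has zero 0s (accepted), 0 has one 0 (rejected))
So any DFA needs at least 2 states.
Upper bound: a DFA with 2 states exists (one state per class above).
Minimum states: 2

Final answer: 2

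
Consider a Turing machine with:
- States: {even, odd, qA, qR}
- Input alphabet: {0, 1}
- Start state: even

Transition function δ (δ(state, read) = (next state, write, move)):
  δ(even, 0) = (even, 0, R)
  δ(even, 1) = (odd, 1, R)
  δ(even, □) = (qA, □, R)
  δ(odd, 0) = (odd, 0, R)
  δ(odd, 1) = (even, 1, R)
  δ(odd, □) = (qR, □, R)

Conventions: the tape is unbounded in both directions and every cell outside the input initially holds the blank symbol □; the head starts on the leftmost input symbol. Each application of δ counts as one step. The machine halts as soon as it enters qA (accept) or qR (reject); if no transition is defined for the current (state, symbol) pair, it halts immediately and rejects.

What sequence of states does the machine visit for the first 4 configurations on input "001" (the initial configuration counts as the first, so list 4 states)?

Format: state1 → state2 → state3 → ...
Step 0: [even]001 (head at position 0)
Step 1: δ(even, 0) = (even, 0, R)  ⊢  0[even]01 (head at position 1)
Step 2: δ(even, 0) = (even, 0, R)  ⊢  00[even]1 (head at position 2)
Step 3: δ(even, 1) = (odd, 1, R)  ⊢  001[odd]□ (head at position 3)
Reading off the states of these 4 configurations: even → even → even → odd

Final answer: even → even → even → odd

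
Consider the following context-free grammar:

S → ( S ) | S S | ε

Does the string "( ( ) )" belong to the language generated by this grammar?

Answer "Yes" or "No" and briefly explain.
A derivation exists: S ⇒ ( S ) ⇒ ( ( S ) ) ⇒ ( ( ) ) (using S → ( S ) twice, then S → ε).

Final answer: Yes - a valid derivation exists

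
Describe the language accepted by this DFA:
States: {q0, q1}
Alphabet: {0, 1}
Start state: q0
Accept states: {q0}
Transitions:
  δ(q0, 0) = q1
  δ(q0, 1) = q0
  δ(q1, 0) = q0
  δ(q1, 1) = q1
Analyzing the DFA structure:
Start state: q0
Accept states: {q0}
Interpreting what each state remembers (checking against the transitions):
  q0: an even number of 0s has been read so far
  q1: an odd number of 0s has been read so far
  δ(q0, 0): in q0 (an even number of 0s has been read so far), after reading 0 we have: an odd number of 0s has been read so far → q1
  δ(q0, 1): in q0 (an even number of 0s has been read so far), after reading 1 we have: an even number of 0s has been read so far → q0
  δ(q1, 0): in q1 (an odd number of 0s has been read so far), after reading 0 we have: an even number of 0s has been read so far → q0
  δ(q1, 1): in q1 (an odd number of 0s has been read so far), after reading 1 we have: an odd number of 0s has been read so far → q1
A string is accepted iff it ends in {q0}, i.e. an even number of 0s has been read so far.
Language: All binary strings with an even number of 0s

Final answer: All binary strings with an even number of 0s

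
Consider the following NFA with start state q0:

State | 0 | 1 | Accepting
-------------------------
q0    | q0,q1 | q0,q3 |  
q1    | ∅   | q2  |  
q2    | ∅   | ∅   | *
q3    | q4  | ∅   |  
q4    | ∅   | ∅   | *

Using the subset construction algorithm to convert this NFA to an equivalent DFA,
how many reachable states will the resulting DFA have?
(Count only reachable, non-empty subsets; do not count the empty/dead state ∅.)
Start subset: {q0}
{q0}: on 0 → {q0, q1}, on 1 → {q0, q3}
{q0, q1}: on 0 → {q0, q1}, on 1 → {q0, q2, q3}
{q0, q3}: on 0 → {q0, q1, q4}, on 1 → {q0, q3}
{q0, q2, q3}: on 0 → {q0, q1, q4}, on 1 → {q0, q3}
{q0, q1, q4}: on 0 → {q0, q1}, on 1 → {q0, q2, q3}
Reachable non-empty subsets: {q0}, {q0, q1}, {q0, q3}, {q0, q2, q3}, {q0, q1, q4} — 5 in total.

Final answer: 5 states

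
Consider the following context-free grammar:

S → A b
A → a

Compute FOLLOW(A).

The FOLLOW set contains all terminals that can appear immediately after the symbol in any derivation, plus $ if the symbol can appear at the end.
A occurs only in S → A b, where it is immediately followed by the terminal b. So FOLLOW(A) = {b}.

Final answer: {b}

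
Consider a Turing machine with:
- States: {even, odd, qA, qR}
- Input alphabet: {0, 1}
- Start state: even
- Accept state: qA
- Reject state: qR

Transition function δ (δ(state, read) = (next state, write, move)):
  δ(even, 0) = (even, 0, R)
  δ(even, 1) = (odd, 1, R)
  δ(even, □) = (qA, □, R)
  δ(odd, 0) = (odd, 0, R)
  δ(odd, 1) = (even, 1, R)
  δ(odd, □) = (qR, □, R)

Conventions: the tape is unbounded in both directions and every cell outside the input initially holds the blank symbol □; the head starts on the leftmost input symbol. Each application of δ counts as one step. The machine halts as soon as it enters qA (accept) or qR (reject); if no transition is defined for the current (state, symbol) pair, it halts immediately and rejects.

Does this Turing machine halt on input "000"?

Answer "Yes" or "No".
Step 0: [even]000 (head at position 0)
Step 1: δ(even, 0) = (even, 0, R)  ⊢  0[even]00 (head at position 1)
Step 2: δ(even, 0) = (even, 0, R)  ⊢  00[even]0 (head at position 2)
Step 3: δ(even, 0) = (even, 0, R)  ⊢  000[even]□ (head at position 3)
Step 4: δ(even, □) = (qA, □, R)  ⊢  000□[qA]□ (head at position 4)
The machine is in qA, so it halts and accepts.
It halts after 4 steps.

Final answer: Yes - halts after 4 steps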